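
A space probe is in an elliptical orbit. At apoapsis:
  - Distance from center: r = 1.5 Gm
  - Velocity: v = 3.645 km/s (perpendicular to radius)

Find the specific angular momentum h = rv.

Convert to SI: r = 1.5 Gm = 1.5e+09 m; v = 3.645 km/s = 3645 m/s.
With v perpendicular to r, h = r · v.
h = 1.5e+09 · 3645 m²/s ≈ 5.468e+12 m²/s.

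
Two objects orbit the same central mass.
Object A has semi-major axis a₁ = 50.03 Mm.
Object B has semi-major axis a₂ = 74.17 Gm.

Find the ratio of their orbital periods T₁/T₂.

Convert to SI: a₁ = 50.03 Mm = 5.003e+07 m; a₂ = 74.17 Gm = 7.417e+10 m.
From Kepler's third law, (T₁/T₂)² = (a₁/a₂)³, so T₁/T₂ = (a₁/a₂)^(3/2).
a₁/a₂ = 5.003e+07 / 7.417e+10 = 0.000674531.
T₁/T₂ = (0.000674531)^(3/2) ≈ 1.752e-05.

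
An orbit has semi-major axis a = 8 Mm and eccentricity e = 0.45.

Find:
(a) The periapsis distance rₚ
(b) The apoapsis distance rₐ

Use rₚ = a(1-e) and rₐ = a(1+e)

Convert to SI: a = 8 Mm = 8e+06 m.
(a) rₚ = a(1 − e) = 8e+06 · (1 − 0.45) = 8e+06 · 0.55 ≈ 4.4e+06 m = 4.4 Mm.
(b) rₐ = a(1 + e) = 8e+06 · (1 + 0.45) = 8e+06 · 1.45 ≈ 1.16e+07 m = 11.6 Mm.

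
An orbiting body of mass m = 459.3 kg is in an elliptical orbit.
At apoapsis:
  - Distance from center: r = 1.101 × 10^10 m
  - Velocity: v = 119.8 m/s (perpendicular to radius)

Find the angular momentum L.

Since v is perpendicular to r, L = m · v · r.
L = 459.3 · 119.8 · 1.101e+10 kg·m²/s ≈ 6.058e+14 kg·m²/s.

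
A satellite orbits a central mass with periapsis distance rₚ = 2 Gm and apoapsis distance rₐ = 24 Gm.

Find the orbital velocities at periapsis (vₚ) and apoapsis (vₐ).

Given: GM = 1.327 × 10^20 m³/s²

Convert to SI: rₚ = 2 Gm = 2e+09 m; rₐ = 24 Gm = 2.4e+10 m.
Use the vis-viva equation v² = GM(2/r − 1/a) with a = (rₚ + rₐ)/2 = (2e+09 + 2.4e+10)/2 = 1.3e+10 m.
vₚ = √(GM · (2/rₚ − 1/a)) = √(1.327e+20 · (2/2e+09 − 1/1.3e+10)) m/s ≈ 3.5e+05 m/s = 350 km/s.
vₐ = √(GM · (2/rₐ − 1/a)) = √(1.327e+20 · (2/2.4e+10 − 1/1.3e+10)) m/s ≈ 2.917e+04 m/s = 29.17 km/s.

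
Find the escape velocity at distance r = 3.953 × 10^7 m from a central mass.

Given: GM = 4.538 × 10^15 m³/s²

Escape velocity comes from setting total energy to zero: ½v² − GM/r = 0 ⇒ v_esc = √(2GM / r).
v_esc = √(2 · 4.538e+15 / 3.953e+07) m/s ≈ 1.515e+04 m/s = 15.15 km/s.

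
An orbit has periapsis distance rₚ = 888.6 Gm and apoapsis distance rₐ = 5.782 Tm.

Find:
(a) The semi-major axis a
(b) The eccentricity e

Convert to SI: rₚ = 888.6 Gm = 8.886e+11 m; rₐ = 5.782 Tm = 5.782e+12 m.
(a) a = (rₚ + rₐ) / 2 = (8.886e+11 + 5.782e+12) / 2 ≈ 3.335e+12 m = 3.335 Tm.
(b) e = (rₐ − rₚ) / (rₐ + rₚ) = (5.782e+12 − 8.886e+11) / (5.782e+12 + 8.886e+11) ≈ 0.7336.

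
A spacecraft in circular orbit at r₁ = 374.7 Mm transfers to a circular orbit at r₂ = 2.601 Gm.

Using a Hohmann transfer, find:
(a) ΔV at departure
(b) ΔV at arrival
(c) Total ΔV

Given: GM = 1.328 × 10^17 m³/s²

Convert to SI: r₁ = 374.7 Mm = 3.747e+08 m; r₂ = 2.601 Gm = 2.601e+09 m.
Transfer semi-major axis: a_t = (r₁ + r₂)/2 = (3.747e+08 + 2.601e+09)/2 = 1.48785e+09 m.
Circular speeds: v₁ = √(GM/r₁) = 18826 m/s, v₂ = √(GM/r₂) = 7145.44 m/s.
Transfer speeds (vis-viva v² = GM(2/r − 1/a_t)): v₁ᵗ = 24891.3 m/s, v₂ᵗ = 3585.84 m/s.
(a) ΔV₁ = |v₁ᵗ − v₁| ≈ 6065 m/s = 6.065 km/s.
(b) ΔV₂ = |v₂ − v₂ᵗ| ≈ 3560 m/s = 3.56 km/s.
(c) ΔV_total = ΔV₁ + ΔV₂ ≈ 9625 m/s = 9.625 km/s.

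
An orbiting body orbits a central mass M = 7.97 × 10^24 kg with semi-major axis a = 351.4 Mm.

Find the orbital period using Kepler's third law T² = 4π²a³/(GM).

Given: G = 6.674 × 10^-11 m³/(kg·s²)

Convert to SI: a = 351.4 Mm = 3.514e+08 m.
GM = G · M = 6.674e-11 · 7.97e+24 = 5.31918e+14 m³/s².
Kepler's third law: T = 2π √(a³ / GM).
Substituting a = 3.514e+08 m and GM = 5.31918e+14 m³/s²:
T = 2π √((3.514e+08)³ / 5.31918e+14) s
T ≈ 1.795e+06 s = 20.77 days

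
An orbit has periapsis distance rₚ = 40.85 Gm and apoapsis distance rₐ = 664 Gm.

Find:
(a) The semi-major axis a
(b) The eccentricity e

Convert to SI: rₚ = 40.85 Gm = 4.085e+10 m; rₐ = 664 Gm = 6.64e+11 m.
(a) a = (rₚ + rₐ) / 2 = (4.085e+10 + 6.64e+11) / 2 ≈ 3.524e+11 m = 352.4 Gm.
(b) e = (rₐ − rₚ) / (rₐ + rₚ) = (6.64e+11 − 4.085e+10) / (6.64e+11 + 4.085e+10) ≈ 0.8841.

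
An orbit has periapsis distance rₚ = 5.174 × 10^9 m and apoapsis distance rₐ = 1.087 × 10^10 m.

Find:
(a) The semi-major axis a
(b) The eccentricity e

(a) a = (rₚ + rₐ) / 2 = (5.174e+09 + 1.087e+10) / 2 ≈ 8.022e+09 m = 8.022 × 10^9 m.
(b) e = (rₐ − rₚ) / (rₐ + rₚ) = (1.087e+10 − 5.174e+09) / (1.087e+10 + 5.174e+09) ≈ 0.355.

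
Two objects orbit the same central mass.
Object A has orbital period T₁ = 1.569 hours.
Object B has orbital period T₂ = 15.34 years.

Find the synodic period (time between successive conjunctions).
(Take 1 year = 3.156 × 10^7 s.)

Convert to SI: T₁ = 1.569 hours = 5648.4 s; T₂ = 15.34 years = 4.8413e+08 s.
T_syn = |T₁ · T₂ / (T₁ − T₂)|.
T_syn = |5648.4 · 4.8413e+08 / (5648.4 − 4.8413e+08)| s ≈ 5648 s = 1.569 hours.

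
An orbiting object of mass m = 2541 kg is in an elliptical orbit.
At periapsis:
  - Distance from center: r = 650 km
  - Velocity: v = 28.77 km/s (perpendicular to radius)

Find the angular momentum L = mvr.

Convert to SI: r = 650 km = 650000 m; v = 28.77 km/s = 28770 m/s.
Since v is perpendicular to r, L = m · v · r.
L = 2541 · 28770 · 650000 kg·m²/s ≈ 4.752e+13 kg·m²/s.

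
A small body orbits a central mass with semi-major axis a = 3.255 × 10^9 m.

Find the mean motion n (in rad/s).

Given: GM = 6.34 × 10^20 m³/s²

n = √(GM / a³).
n = √(6.34e+20 / (3.255e+09)³) rad/s ≈ 0.0001356 rad/s.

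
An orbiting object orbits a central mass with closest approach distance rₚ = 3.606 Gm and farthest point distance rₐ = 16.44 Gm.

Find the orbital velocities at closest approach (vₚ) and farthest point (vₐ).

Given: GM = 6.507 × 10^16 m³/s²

Convert to SI: rₚ = 3.606 Gm = 3.606e+09 m; rₐ = 16.44 Gm = 1.644e+10 m.
Use the vis-viva equation v² = GM(2/r − 1/a) with a = (rₚ + rₐ)/2 = (3.606e+09 + 1.644e+10)/2 = 1.0023e+10 m.
vₚ = √(GM · (2/rₚ − 1/a)) = √(6.507e+16 · (2/3.606e+09 − 1/1.0023e+10)) m/s ≈ 5440 m/s = 5.44 km/s.
vₐ = √(GM · (2/rₐ − 1/a)) = √(6.507e+16 · (2/1.644e+10 − 1/1.0023e+10)) m/s ≈ 1193 m/s = 1.193 km/s.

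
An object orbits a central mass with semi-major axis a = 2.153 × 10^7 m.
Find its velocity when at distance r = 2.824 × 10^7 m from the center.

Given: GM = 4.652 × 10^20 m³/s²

Vis-viva: v = √(GM · (2/r − 1/a)).
2/r − 1/a = 2/2.824e+07 − 1/2.153e+07 = 2.43747e-08 m⁻¹.
v = √(4.652e+20 · 2.43747e-08) m/s ≈ 3.367e+06 m/s = 3367 km/s.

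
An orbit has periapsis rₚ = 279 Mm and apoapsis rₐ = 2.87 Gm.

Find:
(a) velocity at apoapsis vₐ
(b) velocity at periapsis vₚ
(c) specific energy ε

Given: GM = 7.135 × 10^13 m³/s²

Convert to SI: rₚ = 279 Mm = 2.79e+08 m; rₐ = 2.87 Gm = 2.87e+09 m.
(a) With a = (rₚ + rₐ)/2 = 1.5745e+09 m, vₐ = √(GM (2/rₐ − 1/a)) = √(7.135e+13 · (2/2.87e+09 − 1/1.5745e+09)) m/s ≈ 66.37 m/s
(b) With a = (rₚ + rₐ)/2 = 1.5745e+09 m, vₚ = √(GM (2/rₚ − 1/a)) = √(7.135e+13 · (2/2.79e+08 − 1/1.5745e+09)) m/s ≈ 682.8 m/s
(c) With a = (rₚ + rₐ)/2 = 1.5745e+09 m, ε = −GM/(2a) = −7.135e+13/(2 · 1.5745e+09) J/kg ≈ -2.266e+04 J/kg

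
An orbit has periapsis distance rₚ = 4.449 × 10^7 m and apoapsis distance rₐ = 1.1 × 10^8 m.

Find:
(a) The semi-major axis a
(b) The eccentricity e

(a) a = (rₚ + rₐ) / 2 = (4.449e+07 + 1.1e+08) / 2 ≈ 7.724e+07 m = 7.724 × 10^7 m.
(b) e = (rₐ − rₚ) / (rₐ + rₚ) = (1.1e+08 − 4.449e+07) / (1.1e+08 + 4.449e+07) ≈ 0.424.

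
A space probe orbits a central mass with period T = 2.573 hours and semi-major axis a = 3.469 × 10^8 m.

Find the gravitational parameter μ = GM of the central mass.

Convert to SI: T = 2.573 hours = 9262.8 s.
GM = 4π² · a³ / T².
GM = 4π² · (3.469e+08)³ / (9262.8)² m³/s² ≈ 1.921e+19 m³/s² = 1.921 × 10^19 m³/s².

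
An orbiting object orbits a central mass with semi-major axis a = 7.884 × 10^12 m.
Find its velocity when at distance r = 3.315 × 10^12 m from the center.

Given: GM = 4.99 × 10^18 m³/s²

Vis-viva: v = √(GM · (2/r − 1/a)).
2/r − 1/a = 2/3.315e+12 − 1/7.884e+12 = 4.76479e-13 m⁻¹.
v = √(4.99e+18 · 4.76479e-13) m/s ≈ 1542 m/s = 1.542 km/s.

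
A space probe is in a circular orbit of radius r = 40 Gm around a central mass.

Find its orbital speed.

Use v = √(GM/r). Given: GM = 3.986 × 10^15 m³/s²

Convert to SI: r = 40 Gm = 4e+10 m.
For a circular orbit, gravity supplies the centripetal force, so v = √(GM / r).
v = √(3.986e+15 / 4e+10) m/s ≈ 315.7 m/s = 315.7 m/s.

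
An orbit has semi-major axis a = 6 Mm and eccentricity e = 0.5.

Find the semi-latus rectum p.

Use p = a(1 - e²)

Convert to SI: a = 6 Mm = 6e+06 m.
p = a (1 − e²).
p = 6e+06 · (1 − (0.5)²) = 6e+06 · 0.75 ≈ 4.5e+06 m = 4.5 Mm.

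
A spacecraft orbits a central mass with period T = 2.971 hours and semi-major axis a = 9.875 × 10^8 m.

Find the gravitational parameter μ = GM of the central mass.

Convert to SI: T = 2.971 hours = 10695.6 s.
GM = 4π² · a³ / T².
GM = 4π² · (9.875e+08)³ / (10695.6)² m³/s² ≈ 3.323e+20 m³/s² = 3.323 × 10^20 m³/s².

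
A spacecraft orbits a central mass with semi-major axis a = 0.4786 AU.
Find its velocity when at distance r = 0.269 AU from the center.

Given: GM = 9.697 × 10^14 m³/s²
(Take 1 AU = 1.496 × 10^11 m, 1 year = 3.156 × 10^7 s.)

Convert to SI: a = 0.4786 AU = 7.15986e+10 m; r = 0.269 AU = 4.02424e+10 m.
Vis-viva: v = √(GM · (2/r − 1/a)).
2/r − 1/a = 2/4.02424e+10 − 1/7.15986e+10 = 3.57321e-11 m⁻¹.
v = √(9.697e+14 · 3.57321e-11) m/s ≈ 186.1 m/s = 0.03927 AU/year.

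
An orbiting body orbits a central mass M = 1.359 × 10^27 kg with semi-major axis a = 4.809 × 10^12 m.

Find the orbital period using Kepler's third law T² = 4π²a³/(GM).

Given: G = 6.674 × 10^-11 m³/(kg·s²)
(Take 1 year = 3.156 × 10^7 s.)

GM = G · M = 6.674e-11 · 1.359e+27 = 9.06997e+16 m³/s².
Kepler's third law: T = 2π √(a³ / GM).
Substituting a = 4.809e+12 m and GM = 9.06997e+16 m³/s²:
T = 2π √((4.809e+12)³ / 9.06997e+16) s
T ≈ 2.2e+11 s = 6971 years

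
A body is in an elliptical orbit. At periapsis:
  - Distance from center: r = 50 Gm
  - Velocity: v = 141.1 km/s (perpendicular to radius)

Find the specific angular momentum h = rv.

Convert to SI: r = 50 Gm = 5e+10 m; v = 141.1 km/s = 141100 m/s.
With v perpendicular to r, h = r · v.
h = 5e+10 · 141100 m²/s ≈ 7.055e+15 m²/s.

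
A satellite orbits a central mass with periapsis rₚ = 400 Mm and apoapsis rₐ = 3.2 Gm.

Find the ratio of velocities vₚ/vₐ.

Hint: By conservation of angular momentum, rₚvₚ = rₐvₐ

Convert to SI: rₚ = 400 Mm = 4e+08 m; rₐ = 3.2 Gm = 3.2e+09 m.
Conservation of angular momentum gives rₚvₚ = rₐvₐ, so vₚ/vₐ = rₐ/rₚ.
vₚ/vₐ = 3.2e+09 / 4e+08 ≈ 8.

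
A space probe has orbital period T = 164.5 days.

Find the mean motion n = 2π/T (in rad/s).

Convert to SI: T = 164.5 days = 1.42128e+07 s.
n = 2π / T.
n = 2π / 1.42128e+07 s ≈ 4.421e-07 rad/s.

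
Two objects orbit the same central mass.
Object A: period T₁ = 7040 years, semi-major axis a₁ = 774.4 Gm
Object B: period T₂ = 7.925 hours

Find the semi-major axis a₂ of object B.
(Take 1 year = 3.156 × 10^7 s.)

Convert to SI: T₁ = 7040 years = 2.22182e+11 s; a₁ = 774.4 Gm = 7.744e+11 m; T₂ = 7.925 hours = 28530 s.
Kepler's third law: (T₁/T₂)² = (a₁/a₂)³ ⇒ a₂ = a₁ · (T₂/T₁)^(2/3).
T₂/T₁ = 28530 / 2.22182e+11 = 1.28408e-07.
a₂ = 7.744e+11 · (1.28408e-07)^(2/3) m ≈ 1.971e+07 m = 19.71 Mm.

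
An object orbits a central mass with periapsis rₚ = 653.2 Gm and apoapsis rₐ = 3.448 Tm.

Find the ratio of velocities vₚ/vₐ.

Convert to SI: rₚ = 653.2 Gm = 6.532e+11 m; rₐ = 3.448 Tm = 3.448e+12 m.
Conservation of angular momentum gives rₚvₚ = rₐvₐ, so vₚ/vₐ = rₐ/rₚ.
vₚ/vₐ = 3.448e+12 / 6.532e+11 ≈ 5.279.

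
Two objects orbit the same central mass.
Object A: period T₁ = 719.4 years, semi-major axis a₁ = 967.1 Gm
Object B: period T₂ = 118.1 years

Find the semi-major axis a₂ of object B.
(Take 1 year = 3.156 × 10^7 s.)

Convert to SI: T₁ = 719.4 years = 2.27043e+10 s; a₁ = 967.1 Gm = 9.671e+11 m; T₂ = 118.1 years = 3.72724e+09 s.
Kepler's third law: (T₁/T₂)² = (a₁/a₂)³ ⇒ a₂ = a₁ · (T₂/T₁)^(2/3).
T₂/T₁ = 3.72724e+09 / 2.27043e+10 = 0.164165.
a₂ = 9.671e+11 · (0.164165)^(2/3) m ≈ 2.9e+11 m = 290 Gm.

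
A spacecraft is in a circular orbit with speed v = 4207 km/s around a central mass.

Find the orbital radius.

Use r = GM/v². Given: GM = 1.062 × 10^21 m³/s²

Convert to SI: v = 4207 km/s = 4.207e+06 m/s.
For a circular orbit, v² = GM / r, so r = GM / v².
r = 1.062e+21 / (4.207e+06)² m ≈ 6e+07 m = 60 Mm.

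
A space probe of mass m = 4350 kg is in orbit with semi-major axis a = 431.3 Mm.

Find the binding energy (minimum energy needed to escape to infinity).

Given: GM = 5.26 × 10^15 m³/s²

Convert to SI: a = 431.3 Mm = 4.313e+08 m.
Total orbital energy is E = −GMm/(2a); binding energy is E_bind = −E = GMm/(2a).
E_bind = 5.26e+15 · 4350 / (2 · 4.313e+08) J ≈ 2.653e+10 J = 26.53 GJ.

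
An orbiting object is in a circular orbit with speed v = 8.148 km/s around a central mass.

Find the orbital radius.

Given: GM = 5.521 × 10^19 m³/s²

Convert to SI: v = 8.148 km/s = 8148 m/s.
For a circular orbit, v² = GM / r, so r = GM / v².
r = 5.521e+19 / (8148)² m ≈ 8.316e+11 m = 8.316 × 10^11 m.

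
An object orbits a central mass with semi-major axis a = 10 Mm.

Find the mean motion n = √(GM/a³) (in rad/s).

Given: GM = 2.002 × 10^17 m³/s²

Convert to SI: a = 10 Mm = 1e+07 m.
n = √(GM / a³).
n = √(2.002e+17 / (1e+07)³) rad/s ≈ 0.01415 rad/s.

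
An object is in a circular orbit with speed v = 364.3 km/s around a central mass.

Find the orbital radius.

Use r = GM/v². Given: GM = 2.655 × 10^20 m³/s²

Convert to SI: v = 364.3 km/s = 364300 m/s.
For a circular orbit, v² = GM / r, so r = GM / v².
r = 2.655e+20 / (364300)² m ≈ 2.001e+09 m = 2.001 Gm.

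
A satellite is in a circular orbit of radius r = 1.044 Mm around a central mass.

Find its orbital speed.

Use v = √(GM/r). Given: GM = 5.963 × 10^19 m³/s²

Convert to SI: r = 1.044 Mm = 1.044e+06 m.
For a circular orbit, gravity supplies the centripetal force, so v = √(GM / r).
v = √(5.963e+19 / 1.044e+06) m/s ≈ 7.558e+06 m/s = 7558 km/s.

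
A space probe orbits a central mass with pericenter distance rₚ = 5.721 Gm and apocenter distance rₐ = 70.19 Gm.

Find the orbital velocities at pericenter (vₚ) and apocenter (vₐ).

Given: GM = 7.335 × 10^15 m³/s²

Convert to SI: rₚ = 5.721 Gm = 5.721e+09 m; rₐ = 70.19 Gm = 7.019e+10 m.
Use the vis-viva equation v² = GM(2/r − 1/a) with a = (rₚ + rₐ)/2 = (5.721e+09 + 7.019e+10)/2 = 3.79555e+10 m.
vₚ = √(GM · (2/rₚ − 1/a)) = √(7.335e+15 · (2/5.721e+09 − 1/3.79555e+10)) m/s ≈ 1540 m/s = 1.54 km/s.
vₐ = √(GM · (2/rₐ − 1/a)) = √(7.335e+15 · (2/7.019e+10 − 1/3.79555e+10)) m/s ≈ 125.5 m/s = 125.5 m/s.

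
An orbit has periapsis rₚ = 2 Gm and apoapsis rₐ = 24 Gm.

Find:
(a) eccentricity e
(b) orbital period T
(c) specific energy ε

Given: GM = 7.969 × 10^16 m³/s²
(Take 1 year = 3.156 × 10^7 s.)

Convert to SI: rₚ = 2 Gm = 2e+09 m; rₐ = 24 Gm = 2.4e+10 m.
(a) e = (rₐ − rₚ)/(rₐ + rₚ) = (2.4e+10 − 2e+09)/(2.4e+10 + 2e+09) ≈ 0.8462
(b) With a = (rₚ + rₐ)/2 = 1.3e+10 m, T = 2π √(a³/GM) = 2π √((1.3e+10)³/7.969e+16) s ≈ 3.299e+07 s
(c) With a = (rₚ + rₐ)/2 = 1.3e+10 m, ε = −GM/(2a) = −7.969e+16/(2 · 1.3e+10) J/kg ≈ -3.065e+06 J/kg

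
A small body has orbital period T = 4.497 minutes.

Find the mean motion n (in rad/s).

Convert to SI: T = 4.497 minutes = 269.82 s.
n = 2π / T.
n = 2π / 269.82 s ≈ 0.02329 rad/s.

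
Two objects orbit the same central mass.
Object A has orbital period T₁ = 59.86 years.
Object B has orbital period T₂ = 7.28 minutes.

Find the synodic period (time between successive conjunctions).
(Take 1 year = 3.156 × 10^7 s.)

Convert to SI: T₁ = 59.86 years = 1.88918e+09 s; T₂ = 7.28 minutes = 436.8 s.
T_syn = |T₁ · T₂ / (T₁ − T₂)|.
T_syn = |1.88918e+09 · 436.8 / (1.88918e+09 − 436.8)| s ≈ 436.8 s = 7.28 minutes.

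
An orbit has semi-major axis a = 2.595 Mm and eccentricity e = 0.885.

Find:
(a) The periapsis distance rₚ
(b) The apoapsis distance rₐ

Convert to SI: a = 2.595 Mm = 2.595e+06 m.
(a) rₚ = a(1 − e) = 2.595e+06 · (1 − 0.885) = 2.595e+06 · 0.115 ≈ 2.984e+05 m = 298.4 km.
(b) rₐ = a(1 + e) = 2.595e+06 · (1 + 0.885) = 2.595e+06 · 1.885 ≈ 4.892e+06 m = 4.892 Mm.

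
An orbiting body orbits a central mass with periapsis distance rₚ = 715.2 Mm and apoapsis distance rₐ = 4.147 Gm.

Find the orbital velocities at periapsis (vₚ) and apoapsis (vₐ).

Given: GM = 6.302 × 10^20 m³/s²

Convert to SI: rₚ = 715.2 Mm = 7.152e+08 m; rₐ = 4.147 Gm = 4.147e+09 m.
Use the vis-viva equation v² = GM(2/r − 1/a) with a = (rₚ + rₐ)/2 = (7.152e+08 + 4.147e+09)/2 = 2.4311e+09 m.
vₚ = √(GM · (2/rₚ − 1/a)) = √(6.302e+20 · (2/7.152e+08 − 1/2.4311e+09)) m/s ≈ 1.226e+06 m/s = 1226 km/s.
vₐ = √(GM · (2/rₐ − 1/a)) = √(6.302e+20 · (2/4.147e+09 − 1/2.4311e+09)) m/s ≈ 2.114e+05 m/s = 211.4 km/s.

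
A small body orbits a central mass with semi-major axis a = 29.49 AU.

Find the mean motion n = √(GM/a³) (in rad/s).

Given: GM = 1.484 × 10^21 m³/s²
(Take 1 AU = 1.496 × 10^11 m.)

Convert to SI: a = 29.49 AU = 4.4117e+12 m.
n = √(GM / a³).
n = √(1.484e+21 / (4.4117e+12)³) rad/s ≈ 4.157e-09 rad/s.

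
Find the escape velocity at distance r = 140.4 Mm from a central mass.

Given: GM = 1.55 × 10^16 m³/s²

Convert to SI: r = 140.4 Mm = 1.404e+08 m.
Escape velocity comes from setting total energy to zero: ½v² − GM/r = 0 ⇒ v_esc = √(2GM / r).
v_esc = √(2 · 1.55e+16 / 1.404e+08) m/s ≈ 1.486e+04 m/s = 14.86 km/s.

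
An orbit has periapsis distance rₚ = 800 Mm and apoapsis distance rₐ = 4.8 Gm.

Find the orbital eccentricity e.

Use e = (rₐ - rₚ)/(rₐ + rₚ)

Convert to SI: rₚ = 800 Mm = 8e+08 m; rₐ = 4.8 Gm = 4.8e+09 m.
e = (rₐ − rₚ) / (rₐ + rₚ).
e = (4.8e+09 − 8e+08) / (4.8e+09 + 8e+08) = 4e+09 / 5.6e+09 ≈ 0.7143.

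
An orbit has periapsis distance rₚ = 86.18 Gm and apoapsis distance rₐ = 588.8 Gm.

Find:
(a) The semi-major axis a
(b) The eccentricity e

Convert to SI: rₚ = 86.18 Gm = 8.618e+10 m; rₐ = 588.8 Gm = 5.888e+11 m.
(a) a = (rₚ + rₐ) / 2 = (8.618e+10 + 5.888e+11) / 2 ≈ 3.375e+11 m = 337.5 Gm.
(b) e = (rₐ − rₚ) / (rₐ + rₚ) = (5.888e+11 − 8.618e+10) / (5.888e+11 + 8.618e+10) ≈ 0.7446.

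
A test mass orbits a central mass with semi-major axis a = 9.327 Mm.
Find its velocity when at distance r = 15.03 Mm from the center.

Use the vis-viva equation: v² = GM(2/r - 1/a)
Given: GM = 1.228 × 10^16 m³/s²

Convert to SI: a = 9.327 Mm = 9.327e+06 m; r = 15.03 Mm = 1.503e+07 m.
Vis-viva: v = √(GM · (2/r − 1/a)).
2/r − 1/a = 2/1.503e+07 − 1/9.327e+06 = 2.58516e-08 m⁻¹.
v = √(1.228e+16 · 2.58516e-08) m/s ≈ 1.782e+04 m/s = 17.82 km/s.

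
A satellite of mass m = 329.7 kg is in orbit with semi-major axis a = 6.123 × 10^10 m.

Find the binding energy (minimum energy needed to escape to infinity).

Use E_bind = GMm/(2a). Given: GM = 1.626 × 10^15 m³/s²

Total orbital energy is E = −GMm/(2a); binding energy is E_bind = −E = GMm/(2a).
E_bind = 1.626e+15 · 329.7 / (2 · 6.123e+10) J ≈ 4.378e+06 J = 4.378 MJ.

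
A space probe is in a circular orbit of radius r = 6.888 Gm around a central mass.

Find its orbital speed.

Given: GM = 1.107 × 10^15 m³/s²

Convert to SI: r = 6.888 Gm = 6.888e+09 m.
For a circular orbit, gravity supplies the centripetal force, so v = √(GM / r).
v = √(1.107e+15 / 6.888e+09) m/s ≈ 400.9 m/s = 400.9 m/s.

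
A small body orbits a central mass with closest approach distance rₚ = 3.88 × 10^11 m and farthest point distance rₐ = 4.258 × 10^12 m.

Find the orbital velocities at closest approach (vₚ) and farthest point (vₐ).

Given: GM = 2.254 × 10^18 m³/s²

Use the vis-viva equation v² = GM(2/r − 1/a) with a = (rₚ + rₐ)/2 = (3.88e+11 + 4.258e+12)/2 = 2.323e+12 m.
vₚ = √(GM · (2/rₚ − 1/a)) = √(2.254e+18 · (2/3.88e+11 − 1/2.323e+12)) m/s ≈ 3263 m/s = 3.263 km/s.
vₐ = √(GM · (2/rₐ − 1/a)) = √(2.254e+18 · (2/4.258e+12 − 1/2.323e+12)) m/s ≈ 297.3 m/s = 297.3 m/s.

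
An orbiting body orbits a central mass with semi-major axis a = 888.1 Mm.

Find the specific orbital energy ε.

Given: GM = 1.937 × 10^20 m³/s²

Convert to SI: a = 888.1 Mm = 8.881e+08 m.
ε = −GM / (2a).
ε = −1.937e+20 / (2 · 8.881e+08) J/kg ≈ -1.091e+11 J/kg = -109.1 GJ/kg.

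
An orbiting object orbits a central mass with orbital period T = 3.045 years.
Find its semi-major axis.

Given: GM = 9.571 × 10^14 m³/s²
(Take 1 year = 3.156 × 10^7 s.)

Convert to SI: T = 3.045 years = 9.61002e+07 s.
Invert Kepler's third law: a = (GM · T² / (4π²))^(1/3).
Substituting T = 9.61002e+07 s and GM = 9.571e+14 m³/s²:
a = (9.571e+14 · (9.61002e+07)² / (4π²))^(1/3) m
a ≈ 6.072e+09 m = 6.072 Gm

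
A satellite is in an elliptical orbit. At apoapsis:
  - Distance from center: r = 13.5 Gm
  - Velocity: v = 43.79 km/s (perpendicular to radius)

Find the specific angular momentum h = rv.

Convert to SI: r = 13.5 Gm = 1.35e+10 m; v = 43.79 km/s = 43790 m/s.
With v perpendicular to r, h = r · v.
h = 1.35e+10 · 43790 m²/s ≈ 5.912e+14 m²/s.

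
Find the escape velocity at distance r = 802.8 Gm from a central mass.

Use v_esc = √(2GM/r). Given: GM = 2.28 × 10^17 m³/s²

Convert to SI: r = 802.8 Gm = 8.028e+11 m.
Escape velocity comes from setting total energy to zero: ½v² − GM/r = 0 ⇒ v_esc = √(2GM / r).
v_esc = √(2 · 2.28e+17 / 8.028e+11) m/s ≈ 753.7 m/s = 753.7 m/s.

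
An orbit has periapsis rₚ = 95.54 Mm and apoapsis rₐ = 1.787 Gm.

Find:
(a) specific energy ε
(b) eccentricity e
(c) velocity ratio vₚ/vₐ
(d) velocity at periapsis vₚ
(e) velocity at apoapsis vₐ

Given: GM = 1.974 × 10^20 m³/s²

Convert to SI: rₚ = 95.54 Mm = 9.554e+07 m; rₐ = 1.787 Gm = 1.787e+09 m.
(a) With a = (rₚ + rₐ)/2 = 9.4127e+08 m, ε = −GM/(2a) = −1.974e+20/(2 · 9.4127e+08) J/kg ≈ -1.049e+11 J/kg
(b) e = (rₐ − rₚ)/(rₐ + rₚ) = (1.787e+09 − 9.554e+07)/(1.787e+09 + 9.554e+07) ≈ 0.8985
(c) Conservation of angular momentum (rₚvₚ = rₐvₐ) gives vₚ/vₐ = rₐ/rₚ = 1.787e+09/9.554e+07 ≈ 18.7
(d) With a = (rₚ + rₐ)/2 = 9.4127e+08 m, vₚ = √(GM (2/rₚ − 1/a)) = √(1.974e+20 · (2/9.554e+07 − 1/9.4127e+08)) m/s ≈ 1.981e+06 m/s
(e) With a = (rₚ + rₐ)/2 = 9.4127e+08 m, vₐ = √(GM (2/rₐ − 1/a)) = √(1.974e+20 · (2/1.787e+09 − 1/9.4127e+08)) m/s ≈ 1.059e+05 m/s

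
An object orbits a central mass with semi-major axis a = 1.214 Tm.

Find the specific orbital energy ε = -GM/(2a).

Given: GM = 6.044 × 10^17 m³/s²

Convert to SI: a = 1.214 Tm = 1.214e+12 m.
ε = −GM / (2a).
ε = −6.044e+17 / (2 · 1.214e+12) J/kg ≈ -2.489e+05 J/kg = -248.9 kJ/kg.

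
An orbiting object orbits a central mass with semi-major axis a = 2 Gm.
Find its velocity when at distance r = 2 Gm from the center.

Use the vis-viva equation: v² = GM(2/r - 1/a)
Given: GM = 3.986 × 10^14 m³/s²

Convert to SI: a = 2 Gm = 2e+09 m; r = 2 Gm = 2e+09 m.
Vis-viva: v = √(GM · (2/r − 1/a)).
2/r − 1/a = 2/2e+09 − 1/2e+09 = 5e-10 m⁻¹.
v = √(3.986e+14 · 5e-10) m/s ≈ 446.4 m/s = 446.4 m/s.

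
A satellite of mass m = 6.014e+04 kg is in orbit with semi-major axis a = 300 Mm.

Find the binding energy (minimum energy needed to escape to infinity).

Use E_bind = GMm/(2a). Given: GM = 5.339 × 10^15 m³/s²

Convert to SI: a = 300 Mm = 3e+08 m.
Total orbital energy is E = −GMm/(2a); binding energy is E_bind = −E = GMm/(2a).
E_bind = 5.339e+15 · 6.014e+04 / (2 · 3e+08) J ≈ 5.351e+11 J = 535.1 GJ.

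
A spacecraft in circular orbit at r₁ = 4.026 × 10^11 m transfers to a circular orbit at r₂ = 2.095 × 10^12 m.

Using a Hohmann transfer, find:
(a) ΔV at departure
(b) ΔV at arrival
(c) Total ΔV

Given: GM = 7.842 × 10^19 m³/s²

Transfer semi-major axis: a_t = (r₁ + r₂)/2 = (4.026e+11 + 2.095e+12)/2 = 1.2488e+12 m.
Circular speeds: v₁ = √(GM/r₁) = 13956.5 m/s, v₂ = √(GM/r₂) = 6118.17 m/s.
Transfer speeds (vis-viva v² = GM(2/r − 1/a_t)): v₁ᵗ = 18076.8 m/s, v₂ᵗ = 3473.86 m/s.
(a) ΔV₁ = |v₁ᵗ − v₁| ≈ 4120 m/s = 4.12 km/s.
(b) ΔV₂ = |v₂ − v₂ᵗ| ≈ 2644 m/s = 2.644 km/s.
(c) ΔV_total = ΔV₁ + ΔV₂ ≈ 6765 m/s = 6.765 km/s.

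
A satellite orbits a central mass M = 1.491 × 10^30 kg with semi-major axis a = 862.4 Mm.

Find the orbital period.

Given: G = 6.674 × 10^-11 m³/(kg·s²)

Convert to SI: a = 862.4 Mm = 8.624e+08 m.
GM = G · M = 6.674e-11 · 1.491e+30 = 9.95093e+19 m³/s².
Kepler's third law: T = 2π √(a³ / GM).
Substituting a = 8.624e+08 m and GM = 9.95093e+19 m³/s²:
T = 2π √((8.624e+08)³ / 9.95093e+19) s
T ≈ 1.595e+04 s = 4.431 hours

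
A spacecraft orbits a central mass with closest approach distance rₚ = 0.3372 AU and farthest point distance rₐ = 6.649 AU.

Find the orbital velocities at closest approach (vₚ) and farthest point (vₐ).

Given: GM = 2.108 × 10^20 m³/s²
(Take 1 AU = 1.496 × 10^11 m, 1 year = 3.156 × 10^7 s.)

Convert to SI: rₚ = 0.3372 AU = 5.04451e+10 m; rₐ = 6.649 AU = 9.9469e+11 m.
Use the vis-viva equation v² = GM(2/r − 1/a) with a = (rₚ + rₐ)/2 = (5.04451e+10 + 9.9469e+11)/2 = 5.22568e+11 m.
vₚ = √(GM · (2/rₚ − 1/a)) = √(2.108e+20 · (2/5.04451e+10 − 1/5.22568e+11)) m/s ≈ 8.919e+04 m/s = 18.81 AU/year.
vₐ = √(GM · (2/rₐ − 1/a)) = √(2.108e+20 · (2/9.9469e+11 − 1/5.22568e+11)) m/s ≈ 4523 m/s = 0.9542 AU/year.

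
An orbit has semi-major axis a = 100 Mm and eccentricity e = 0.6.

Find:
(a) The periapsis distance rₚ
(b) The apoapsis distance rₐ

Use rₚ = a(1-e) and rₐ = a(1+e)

Convert to SI: a = 100 Mm = 1e+08 m.
(a) rₚ = a(1 − e) = 1e+08 · (1 − 0.6) = 1e+08 · 0.4 ≈ 4e+07 m = 40 Mm.
(b) rₐ = a(1 + e) = 1e+08 · (1 + 0.6) = 1e+08 · 1.6 ≈ 1.6e+08 m = 160 Mm.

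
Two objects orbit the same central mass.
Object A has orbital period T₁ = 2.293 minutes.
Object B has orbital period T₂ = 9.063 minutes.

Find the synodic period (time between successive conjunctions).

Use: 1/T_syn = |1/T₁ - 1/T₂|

Convert to SI: T₁ = 2.293 minutes = 137.58 s; T₂ = 9.063 minutes = 543.78 s.
T_syn = |T₁ · T₂ / (T₁ − T₂)|.
T_syn = |137.58 · 543.78 / (137.58 − 543.78)| s ≈ 184.2 s = 3.07 minutes.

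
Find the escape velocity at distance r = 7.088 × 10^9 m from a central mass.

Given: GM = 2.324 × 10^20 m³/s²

Escape velocity comes from setting total energy to zero: ½v² − GM/r = 0 ⇒ v_esc = √(2GM / r).
v_esc = √(2 · 2.324e+20 / 7.088e+09) m/s ≈ 2.561e+05 m/s = 256.1 km/s.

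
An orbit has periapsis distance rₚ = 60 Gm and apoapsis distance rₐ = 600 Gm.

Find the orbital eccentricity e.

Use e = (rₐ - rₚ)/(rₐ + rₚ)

Convert to SI: rₚ = 60 Gm = 6e+10 m; rₐ = 600 Gm = 6e+11 m.
e = (rₐ − rₚ) / (rₐ + rₚ).
e = (6e+11 − 6e+10) / (6e+11 + 6e+10) = 5.4e+11 / 6.6e+11 ≈ 0.8182.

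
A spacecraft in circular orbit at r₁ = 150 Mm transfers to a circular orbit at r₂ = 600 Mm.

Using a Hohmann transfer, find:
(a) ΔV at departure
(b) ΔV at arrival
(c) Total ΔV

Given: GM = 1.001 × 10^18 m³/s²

Convert to SI: r₁ = 150 Mm = 1.5e+08 m; r₂ = 600 Mm = 6e+08 m.
Transfer semi-major axis: a_t = (r₁ + r₂)/2 = (1.5e+08 + 6e+08)/2 = 3.75e+08 m.
Circular speeds: v₁ = √(GM/r₁) = 81690.5 m/s, v₂ = √(GM/r₂) = 40845.2 m/s.
Transfer speeds (vis-viva v² = GM(2/r − 1/a_t)): v₁ᵗ = 103331 m/s, v₂ᵗ = 25832.8 m/s.
(a) ΔV₁ = |v₁ᵗ − v₁| ≈ 2.164e+04 m/s = 21.64 km/s.
(b) ΔV₂ = |v₂ − v₂ᵗ| ≈ 1.501e+04 m/s = 15.01 km/s.
(c) ΔV_total = ΔV₁ + ΔV₂ ≈ 3.665e+04 m/s = 36.65 km/s.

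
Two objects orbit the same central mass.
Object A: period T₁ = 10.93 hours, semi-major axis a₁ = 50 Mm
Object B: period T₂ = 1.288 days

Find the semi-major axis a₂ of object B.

Convert to SI: T₁ = 10.93 hours = 39348 s; a₁ = 50 Mm = 5e+07 m; T₂ = 1.288 days = 111283 s.
Kepler's third law: (T₁/T₂)² = (a₁/a₂)³ ⇒ a₂ = a₁ · (T₂/T₁)^(2/3).
T₂/T₁ = 111283 / 39348 = 2.82818.
a₂ = 5e+07 · (2.82818)^(2/3) m ≈ 9.999e+07 m = 99.99 Mm.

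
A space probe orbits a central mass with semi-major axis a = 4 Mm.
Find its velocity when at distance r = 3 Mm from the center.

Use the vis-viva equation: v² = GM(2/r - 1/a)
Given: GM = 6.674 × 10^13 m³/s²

Convert to SI: a = 4 Mm = 4e+06 m; r = 3 Mm = 3e+06 m.
Vis-viva: v = √(GM · (2/r − 1/a)).
2/r − 1/a = 2/3e+06 − 1/4e+06 = 4.16667e-07 m⁻¹.
v = √(6.674e+13 · 4.16667e-07) m/s ≈ 5273 m/s = 5.273 km/s.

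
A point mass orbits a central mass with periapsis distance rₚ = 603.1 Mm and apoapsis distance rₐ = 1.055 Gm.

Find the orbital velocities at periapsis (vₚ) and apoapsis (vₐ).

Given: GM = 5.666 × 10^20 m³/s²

Convert to SI: rₚ = 603.1 Mm = 6.031e+08 m; rₐ = 1.055 Gm = 1.055e+09 m.
Use the vis-viva equation v² = GM(2/r − 1/a) with a = (rₚ + rₐ)/2 = (6.031e+08 + 1.055e+09)/2 = 8.2905e+08 m.
vₚ = √(GM · (2/rₚ − 1/a)) = √(5.666e+20 · (2/6.031e+08 − 1/8.2905e+08)) m/s ≈ 1.093e+06 m/s = 1093 km/s.
vₐ = √(GM · (2/rₐ − 1/a)) = √(5.666e+20 · (2/1.055e+09 − 1/8.2905e+08)) m/s ≈ 6.251e+05 m/s = 625.1 km/s.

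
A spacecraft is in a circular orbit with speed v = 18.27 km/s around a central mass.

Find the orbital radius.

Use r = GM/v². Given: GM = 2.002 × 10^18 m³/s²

Convert to SI: v = 18.27 km/s = 18270 m/s.
For a circular orbit, v² = GM / r, so r = GM / v².
r = 2.002e+18 / (18270)² m ≈ 5.998e+09 m = 5.998 Gm.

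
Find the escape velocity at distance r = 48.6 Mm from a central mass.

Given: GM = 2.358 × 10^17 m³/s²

Convert to SI: r = 48.6 Mm = 4.86e+07 m.
Escape velocity comes from setting total energy to zero: ½v² − GM/r = 0 ⇒ v_esc = √(2GM / r).
v_esc = √(2 · 2.358e+17 / 4.86e+07) m/s ≈ 9.851e+04 m/s = 98.51 km/s.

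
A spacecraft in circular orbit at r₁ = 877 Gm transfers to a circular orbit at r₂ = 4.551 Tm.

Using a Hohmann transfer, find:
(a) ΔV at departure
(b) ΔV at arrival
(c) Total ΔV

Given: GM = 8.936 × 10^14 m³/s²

Convert to SI: r₁ = 877 Gm = 8.77e+11 m; r₂ = 4.551 Tm = 4.551e+12 m.
Transfer semi-major axis: a_t = (r₁ + r₂)/2 = (8.77e+11 + 4.551e+12)/2 = 2.714e+12 m.
Circular speeds: v₁ = √(GM/r₁) = 31.9207 m/s, v₂ = √(GM/r₂) = 14.0126 m/s.
Transfer speeds (vis-viva v² = GM(2/r − 1/a_t)): v₁ᵗ = 41.3352 m/s, v₂ᵗ = 7.9655 m/s.
(a) ΔV₁ = |v₁ᵗ − v₁| ≈ 9.415 m/s = 9.415 m/s.
(b) ΔV₂ = |v₂ − v₂ᵗ| ≈ 6.047 m/s = 6.047 m/s.
(c) ΔV_total = ΔV₁ + ΔV₂ ≈ 15.46 m/s = 15.46 m/s.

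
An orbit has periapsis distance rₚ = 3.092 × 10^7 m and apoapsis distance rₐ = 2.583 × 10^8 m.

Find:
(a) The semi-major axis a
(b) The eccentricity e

(a) a = (rₚ + rₐ) / 2 = (3.092e+07 + 2.583e+08) / 2 ≈ 1.446e+08 m = 1.446 × 10^8 m.
(b) e = (rₐ − rₚ) / (rₐ + rₚ) = (2.583e+08 − 3.092e+07) / (2.583e+08 + 3.092e+07) ≈ 0.7862.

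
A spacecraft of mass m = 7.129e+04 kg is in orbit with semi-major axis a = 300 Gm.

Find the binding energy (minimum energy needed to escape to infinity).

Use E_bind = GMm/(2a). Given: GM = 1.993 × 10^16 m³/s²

Convert to SI: a = 300 Gm = 3e+11 m.
Total orbital energy is E = −GMm/(2a); binding energy is E_bind = −E = GMm/(2a).
E_bind = 1.993e+16 · 7.129e+04 / (2 · 3e+11) J ≈ 2.368e+09 J = 2.368 GJ.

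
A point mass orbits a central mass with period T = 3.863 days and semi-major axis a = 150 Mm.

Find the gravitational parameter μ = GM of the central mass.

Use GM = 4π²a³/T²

Convert to SI: T = 3.863 days = 333763 s; a = 150 Mm = 1.5e+08 m.
GM = 4π² · a³ / T².
GM = 4π² · (1.5e+08)³ / (333763)² m³/s² ≈ 1.196e+15 m³/s² = 1.196 × 10^15 m³/s².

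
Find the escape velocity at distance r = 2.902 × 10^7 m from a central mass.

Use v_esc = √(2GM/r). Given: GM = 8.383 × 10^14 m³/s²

Escape velocity comes from setting total energy to zero: ½v² − GM/r = 0 ⇒ v_esc = √(2GM / r).
v_esc = √(2 · 8.383e+14 / 2.902e+07) m/s ≈ 7601 m/s = 7.601 km/s.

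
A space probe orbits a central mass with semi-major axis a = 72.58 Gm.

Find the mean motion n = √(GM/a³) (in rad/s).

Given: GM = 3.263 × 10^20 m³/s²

Convert to SI: a = 72.58 Gm = 7.258e+10 m.
n = √(GM / a³).
n = √(3.263e+20 / (7.258e+10)³) rad/s ≈ 9.238e-07 rad/s.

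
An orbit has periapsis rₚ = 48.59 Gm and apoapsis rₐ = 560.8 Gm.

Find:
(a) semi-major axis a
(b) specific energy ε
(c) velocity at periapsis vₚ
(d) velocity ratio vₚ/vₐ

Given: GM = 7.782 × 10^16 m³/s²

Convert to SI: rₚ = 48.59 Gm = 4.859e+10 m; rₐ = 560.8 Gm = 5.608e+11 m.
(a) a = (rₚ + rₐ)/2 = (4.859e+10 + 5.608e+11)/2 ≈ 3.047e+11 m
(b) With a = (rₚ + rₐ)/2 = 3.04695e+11 m, ε = −GM/(2a) = −7.782e+16/(2 · 3.04695e+11) J/kg ≈ -1.277e+05 J/kg
(c) With a = (rₚ + rₐ)/2 = 3.04695e+11 m, vₚ = √(GM (2/rₚ − 1/a)) = √(7.782e+16 · (2/4.859e+10 − 1/3.04695e+11)) m/s ≈ 1717 m/s
(d) Conservation of angular momentum (rₚvₚ = rₐvₐ) gives vₚ/vₐ = rₐ/rₚ = 5.608e+11/4.859e+10 ≈ 11.54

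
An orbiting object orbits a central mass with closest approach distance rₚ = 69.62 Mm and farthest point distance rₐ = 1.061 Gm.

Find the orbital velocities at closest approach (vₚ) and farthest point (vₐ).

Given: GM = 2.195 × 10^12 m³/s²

Convert to SI: rₚ = 69.62 Mm = 6.962e+07 m; rₐ = 1.061 Gm = 1.061e+09 m.
Use the vis-viva equation v² = GM(2/r − 1/a) with a = (rₚ + rₐ)/2 = (6.962e+07 + 1.061e+09)/2 = 5.6531e+08 m.
vₚ = √(GM · (2/rₚ − 1/a)) = √(2.195e+12 · (2/6.962e+07 − 1/5.6531e+08)) m/s ≈ 243.3 m/s = 243.3 m/s.
vₐ = √(GM · (2/rₐ − 1/a)) = √(2.195e+12 · (2/1.061e+09 − 1/5.6531e+08)) m/s ≈ 15.96 m/s = 15.96 m/s.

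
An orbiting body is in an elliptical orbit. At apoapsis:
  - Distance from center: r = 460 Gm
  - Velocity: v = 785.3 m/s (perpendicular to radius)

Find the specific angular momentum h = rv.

Convert to SI: r = 460 Gm = 4.6e+11 m.
With v perpendicular to r, h = r · v.
h = 4.6e+11 · 785.3 m²/s ≈ 3.612e+14 m²/s.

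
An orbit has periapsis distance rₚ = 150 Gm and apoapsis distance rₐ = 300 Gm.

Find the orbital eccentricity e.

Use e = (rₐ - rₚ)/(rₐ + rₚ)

Convert to SI: rₚ = 150 Gm = 1.5e+11 m; rₐ = 300 Gm = 3e+11 m.
e = (rₐ − rₚ) / (rₐ + rₚ).
e = (3e+11 − 1.5e+11) / (3e+11 + 1.5e+11) = 1.5e+11 / 4.5e+11 ≈ 0.3333.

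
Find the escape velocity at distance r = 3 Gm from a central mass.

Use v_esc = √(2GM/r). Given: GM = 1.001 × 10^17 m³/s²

Convert to SI: r = 3 Gm = 3e+09 m.
Escape velocity comes from setting total energy to zero: ½v² − GM/r = 0 ⇒ v_esc = √(2GM / r).
v_esc = √(2 · 1.001e+17 / 3e+09) m/s ≈ 8169 m/s = 8.169 km/s.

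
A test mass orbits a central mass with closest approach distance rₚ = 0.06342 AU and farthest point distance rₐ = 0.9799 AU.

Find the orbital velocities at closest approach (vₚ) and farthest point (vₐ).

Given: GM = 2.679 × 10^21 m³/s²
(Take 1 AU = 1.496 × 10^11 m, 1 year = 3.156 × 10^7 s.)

Convert to SI: rₚ = 0.06342 AU = 9.48763e+09 m; rₐ = 0.9799 AU = 1.46593e+11 m.
Use the vis-viva equation v² = GM(2/r − 1/a) with a = (rₚ + rₐ)/2 = (9.48763e+09 + 1.46593e+11)/2 = 7.80403e+10 m.
vₚ = √(GM · (2/rₚ − 1/a)) = √(2.679e+21 · (2/9.48763e+09 − 1/7.80403e+10)) m/s ≈ 7.283e+05 m/s = 153.6 AU/year.
vₐ = √(GM · (2/rₐ − 1/a)) = √(2.679e+21 · (2/1.46593e+11 − 1/7.80403e+10)) m/s ≈ 4.714e+04 m/s = 9.944 AU/year.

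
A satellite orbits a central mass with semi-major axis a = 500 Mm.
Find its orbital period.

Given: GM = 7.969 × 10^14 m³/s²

Convert to SI: a = 500 Mm = 5e+08 m.
Kepler's third law: T = 2π √(a³ / GM).
Substituting a = 5e+08 m and GM = 7.969e+14 m³/s²:
T = 2π √((5e+08)³ / 7.969e+14) s
T ≈ 2.488e+06 s = 28.8 days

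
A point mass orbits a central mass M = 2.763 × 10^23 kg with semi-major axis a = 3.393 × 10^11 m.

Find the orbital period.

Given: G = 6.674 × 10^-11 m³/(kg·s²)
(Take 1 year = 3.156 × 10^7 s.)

GM = G · M = 6.674e-11 · 2.763e+23 = 1.84403e+13 m³/s².
Kepler's third law: T = 2π √(a³ / GM).
Substituting a = 3.393e+11 m and GM = 1.84403e+13 m³/s²:
T = 2π √((3.393e+11)³ / 1.84403e+13) s
T ≈ 2.892e+11 s = 9163 years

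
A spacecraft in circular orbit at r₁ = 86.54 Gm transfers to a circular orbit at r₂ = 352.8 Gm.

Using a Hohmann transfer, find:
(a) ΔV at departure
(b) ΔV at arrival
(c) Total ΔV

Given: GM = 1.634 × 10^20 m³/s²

Convert to SI: r₁ = 86.54 Gm = 8.654e+10 m; r₂ = 352.8 Gm = 3.528e+11 m.
Transfer semi-major axis: a_t = (r₁ + r₂)/2 = (8.654e+10 + 3.528e+11)/2 = 2.1967e+11 m.
Circular speeds: v₁ = √(GM/r₁) = 43452.8 m/s, v₂ = √(GM/r₂) = 21521 m/s.
Transfer speeds (vis-viva v² = GM(2/r − 1/a_t)): v₁ᵗ = 55067.6 m/s, v₂ᵗ = 13507.8 m/s.
(a) ΔV₁ = |v₁ᵗ − v₁| ≈ 1.161e+04 m/s = 11.61 km/s.
(b) ΔV₂ = |v₂ − v₂ᵗ| ≈ 8013 m/s = 8.013 km/s.
(c) ΔV_total = ΔV₁ + ΔV₂ ≈ 1.963e+04 m/s = 19.63 km/s.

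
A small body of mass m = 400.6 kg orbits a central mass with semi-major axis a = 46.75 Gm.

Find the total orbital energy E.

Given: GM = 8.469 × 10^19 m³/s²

Convert to SI: a = 46.75 Gm = 4.675e+10 m.
E = −GMm / (2a).
E = −8.469e+19 · 400.6 / (2 · 4.675e+10) J ≈ -3.629e+11 J = -362.9 GJ.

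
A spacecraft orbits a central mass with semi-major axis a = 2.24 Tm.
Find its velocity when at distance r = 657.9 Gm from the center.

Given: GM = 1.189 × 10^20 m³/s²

Convert to SI: a = 2.24 Tm = 2.24e+12 m; r = 657.9 Gm = 6.579e+11 m.
Vis-viva: v = √(GM · (2/r − 1/a)).
2/r − 1/a = 2/6.579e+11 − 1/2.24e+12 = 2.59355e-12 m⁻¹.
v = √(1.189e+20 · 2.59355e-12) m/s ≈ 1.756e+04 m/s = 17.56 km/s.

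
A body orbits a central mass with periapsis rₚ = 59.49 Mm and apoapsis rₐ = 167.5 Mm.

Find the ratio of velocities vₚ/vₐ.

Convert to SI: rₚ = 59.49 Mm = 5.949e+07 m; rₐ = 167.5 Mm = 1.675e+08 m.
Conservation of angular momentum gives rₚvₚ = rₐvₐ, so vₚ/vₐ = rₐ/rₚ.
vₚ/vₐ = 1.675e+08 / 5.949e+07 ≈ 2.816.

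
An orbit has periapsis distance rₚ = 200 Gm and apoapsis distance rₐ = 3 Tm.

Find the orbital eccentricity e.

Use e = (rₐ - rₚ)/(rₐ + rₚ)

Convert to SI: rₚ = 200 Gm = 2e+11 m; rₐ = 3 Tm = 3e+12 m.
e = (rₐ − rₚ) / (rₐ + rₚ).
e = (3e+12 − 2e+11) / (3e+12 + 2e+11) = 2.8e+12 / 3.2e+12 ≈ 0.875.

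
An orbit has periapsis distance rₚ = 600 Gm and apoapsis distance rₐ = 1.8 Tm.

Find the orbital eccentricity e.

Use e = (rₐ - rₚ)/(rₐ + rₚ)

Convert to SI: rₚ = 600 Gm = 6e+11 m; rₐ = 1.8 Tm = 1.8e+12 m.
e = (rₐ − rₚ) / (rₐ + rₚ).
e = (1.8e+12 − 6e+11) / (1.8e+12 + 6e+11) = 1.2e+12 / 2.4e+12 ≈ 0.5.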